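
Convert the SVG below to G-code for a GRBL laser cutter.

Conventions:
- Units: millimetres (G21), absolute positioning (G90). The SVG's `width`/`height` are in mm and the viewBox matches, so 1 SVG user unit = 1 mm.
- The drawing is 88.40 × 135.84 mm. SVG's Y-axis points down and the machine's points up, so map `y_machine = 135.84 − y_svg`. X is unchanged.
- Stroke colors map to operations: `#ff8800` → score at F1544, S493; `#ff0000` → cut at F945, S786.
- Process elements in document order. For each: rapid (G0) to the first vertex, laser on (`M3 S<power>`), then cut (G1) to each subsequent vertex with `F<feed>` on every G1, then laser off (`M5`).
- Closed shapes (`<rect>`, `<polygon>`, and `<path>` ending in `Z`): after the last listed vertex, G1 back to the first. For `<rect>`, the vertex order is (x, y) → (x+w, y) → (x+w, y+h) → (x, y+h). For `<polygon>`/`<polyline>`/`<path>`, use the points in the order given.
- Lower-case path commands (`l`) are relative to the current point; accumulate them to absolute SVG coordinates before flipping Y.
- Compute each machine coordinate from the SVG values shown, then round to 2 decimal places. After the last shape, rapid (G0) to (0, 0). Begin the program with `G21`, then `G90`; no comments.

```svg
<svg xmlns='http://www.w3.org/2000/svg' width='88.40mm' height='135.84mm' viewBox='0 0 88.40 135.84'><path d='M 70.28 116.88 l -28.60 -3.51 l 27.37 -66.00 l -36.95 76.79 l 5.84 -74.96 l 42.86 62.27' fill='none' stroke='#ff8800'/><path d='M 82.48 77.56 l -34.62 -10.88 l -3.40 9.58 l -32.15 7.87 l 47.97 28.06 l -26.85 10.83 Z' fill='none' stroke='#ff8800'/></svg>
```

G21
G90
G0 X70.28 Y18.96
M3 S493
G1 X41.68 Y22.47 F1544
G1 X69.05 Y88.47 F1544
G1 X32.10 Y11.68 F1544
G1 X37.94 Y86.64 F1544
G1 X80.80 Y24.37 F1544
M5
G0 X82.48 Y58.28
M3 S493
G1 X47.86 Y69.16 F1544
G1 X44.46 Y59.58 F1544
G1 X12.31 Y51.71 F1544
G1 X60.28 Y23.65 F1544
G1 X33.43 Y12.82 F1544
G1 X82.48 Y58.28 F1544
M5
G0 X0.00 Y0.00

viewBox `0 0 88.40 135.84` with mm width/height → 1 unit = 1 mm. Flip: y_m = 135.84 − y_svg.

**Shape 1** — `<path>` open polyline, stroke `#ff8800` → score (S493, F1544). Machine vertices: (70.28,18.96) → (41.68,22.47) → (69.05,88.47) → (32.10,11.68) → (37.94,86.64) → (80.80,24.37). Open path.

**Shape 2** — `<path>` closed polygon, stroke `#ff8800` → score (S493, F1544). Machine vertices: (82.48,58.28) → (47.86,69.16) → (44.46,59.58) → (12.31,51.71) → (60.28,23.65) → (33.43,12.82) → (82.48,58.28). Closed: final G1 returns to the first vertex.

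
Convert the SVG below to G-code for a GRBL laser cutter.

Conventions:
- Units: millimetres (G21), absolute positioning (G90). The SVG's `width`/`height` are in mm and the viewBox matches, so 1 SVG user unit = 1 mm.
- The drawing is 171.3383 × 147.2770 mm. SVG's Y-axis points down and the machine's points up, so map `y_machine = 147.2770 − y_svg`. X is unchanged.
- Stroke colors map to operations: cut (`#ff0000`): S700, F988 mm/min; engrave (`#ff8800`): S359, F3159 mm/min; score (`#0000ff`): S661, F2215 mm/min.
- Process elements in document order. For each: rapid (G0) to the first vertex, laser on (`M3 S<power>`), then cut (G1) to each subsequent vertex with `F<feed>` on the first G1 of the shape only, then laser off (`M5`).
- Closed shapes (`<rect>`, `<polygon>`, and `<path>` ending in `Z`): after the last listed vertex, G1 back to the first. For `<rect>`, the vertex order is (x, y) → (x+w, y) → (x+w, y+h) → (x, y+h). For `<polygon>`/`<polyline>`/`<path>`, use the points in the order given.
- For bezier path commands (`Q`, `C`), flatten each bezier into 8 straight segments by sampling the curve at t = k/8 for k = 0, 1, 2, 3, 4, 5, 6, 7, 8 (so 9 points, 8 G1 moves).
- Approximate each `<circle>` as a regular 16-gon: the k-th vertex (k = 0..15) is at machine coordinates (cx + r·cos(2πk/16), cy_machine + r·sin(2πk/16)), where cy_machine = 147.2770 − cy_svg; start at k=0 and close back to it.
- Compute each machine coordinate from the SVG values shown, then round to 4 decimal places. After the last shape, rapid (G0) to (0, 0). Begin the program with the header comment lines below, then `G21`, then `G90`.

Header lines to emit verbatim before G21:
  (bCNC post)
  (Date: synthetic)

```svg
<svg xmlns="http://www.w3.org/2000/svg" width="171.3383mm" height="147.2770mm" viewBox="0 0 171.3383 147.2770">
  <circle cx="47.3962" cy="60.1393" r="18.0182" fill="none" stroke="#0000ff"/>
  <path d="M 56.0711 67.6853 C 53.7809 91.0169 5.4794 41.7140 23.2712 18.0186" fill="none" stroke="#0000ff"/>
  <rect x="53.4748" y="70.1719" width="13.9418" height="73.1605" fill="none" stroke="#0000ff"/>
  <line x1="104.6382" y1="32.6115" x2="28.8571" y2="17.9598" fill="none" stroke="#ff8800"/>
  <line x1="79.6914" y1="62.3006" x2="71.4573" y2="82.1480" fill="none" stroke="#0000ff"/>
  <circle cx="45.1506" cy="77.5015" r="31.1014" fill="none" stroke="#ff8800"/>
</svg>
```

(bCNC post)
(Date: synthetic)
G21
G90
G0 X65.4144 Y87.1377
M3 S661
G1 X64.0428 Y94.0330 F2215
G1 X60.1370 Y99.8785
G1 X54.2915 Y103.7843
G1 X47.3962 Y105.1559
G1 X40.5009 Y103.7843
G1 X34.6554 Y99.8785
G1 X30.7496 Y94.0330
G1 X29.3780 Y87.1377
G1 X30.7496 Y80.2424
G1 X34.6554 Y74.3969
G1 X40.5009 Y70.4911
G1 X47.3962 Y69.1195
G1 X54.2915 Y70.4911
G1 X60.1370 Y74.3969
G1 X64.0428 Y80.2424
G1 X65.4144 Y87.1377
M5
G0 X56.0711 Y79.5917
M3 S661
G1 X53.2744 Y74.0552 F2215
G1 X47.4780 Y74.1769
G1 X39.9954 Y78.8056
G1 X32.1404 Y86.7899
G1 X25.2268 Y96.9786
G1 X20.5682 Y108.2205
G1 X19.4784 Y119.3642
G1 X23.2712 Y129.2584
M5
G0 X53.4748 Y77.1051
M3 S661
G1 X67.4166 Y77.1051 F2215
G1 X67.4166 Y3.9446
G1 X53.4748 Y3.9446
G1 X53.4748 Y77.1051
M5
G0 X104.6382 Y114.6655
M3 S359
G1 X28.8571 Y129.3172 F3159
M5
G0 X79.6914 Y84.9764
M3 S661
G1 X71.4573 Y65.1290 F2215
M5
G0 X76.2520 Y69.7755
M3 S359
G1 X73.8845 Y81.6775 F3159
G1 X67.1426 Y91.7675
G1 X57.0526 Y98.5094
G1 X45.1506 Y100.8769
G1 X33.2486 Y98.5094
G1 X23.1586 Y91.7675
G1 X16.4167 Y81.6775
G1 X14.0492 Y69.7755
G1 X16.4167 Y57.8735
G1 X23.1586 Y47.7835
G1 X33.2486 Y41.0416
G1 X45.1506 Y38.6741
G1 X57.0526 Y41.0416
G1 X67.1426 Y47.7835
G1 X73.8845 Y57.8735
G1 X76.2520 Y69.7755
M5
G0 X0.0000 Y0.0000

Since the viewBox matches the mm dimensions, user units are millimetres directly. The only transform is the Y-flip y_m = 147.2770 − y_svg.

Shape 1 is a circle drawn with `<circle>`. Its stroke #0000ff means score at S661, F2215. After flipping Y the toolpath is (65.4144,87.1377) → (64.0428,94.0330) → (60.1370,99.8785) → (54.2915,103.7843) → (47.3962,105.1559) → (40.5009,103.7843) → (34.6554,99.8785) → (30.7496,94.0330) → (29.3780,87.1377) → (30.7496,80.2424) → (34.6554,74.3969) → (40.5009,70.4911) → (47.3962,69.1195) → (54.2915,70.4911) → (60.1370,74.3969) → (64.0428,80.2424) → (65.4144,87.1377), returning to the start.

Shape 2 is a cubic bezier drawn with `<path>`. Its stroke #0000ff means score at S661, F2215. After flipping Y the toolpath is (56.0711,79.5917) → (53.2744,74.0552) → (47.4780,74.1769) → (39.9954,78.8056) → (32.1404,86.7899) → (25.2268,96.9786) → (20.5682,108.2205) → (19.4784,119.3642) → (23.2712,129.2584).

Shape 3 is a rectangle drawn with `<rect>`. Its stroke #0000ff means score at S661, F2215. After flipping Y the toolpath is (53.4748,77.1051) → (67.4166,77.1051) → (67.4166,3.9446) → (53.4748,3.9446) → (53.4748,77.1051), returning to the start.

Shape 4 is a line segment drawn with `<line>`. Its stroke #ff8800 means engrave at S359, F3159. After flipping Y the toolpath is (104.6382,114.6655) → (28.8571,129.3172).

Shape 5 is a line segment drawn with `<line>`. Its stroke #0000ff means score at S661, F2215. After flipping Y the toolpath is (79.6914,84.9764) → (71.4573,65.1290).

Shape 6 is a circle drawn with `<circle>`. Its stroke #ff8800 means engrave at S359, F3159. After flipping Y the toolpath is (76.2520,69.7755) → (73.8845,81.6775) → (67.1426,91.7675) → (57.0526,98.5094) → (45.1506,100.8769) → (33.2486,98.5094) → (23.1586,91.7675) → (16.4167,81.6775) → (14.0492,69.7755) → (16.4167,57.8735) → (23.1586,47.7835) → (33.2486,41.0416) → (45.1506,38.6741) → (57.0526,41.0416) → (67.1426,47.7835) → (73.8845,57.8735) → (76.2520,69.7755), returning to the start.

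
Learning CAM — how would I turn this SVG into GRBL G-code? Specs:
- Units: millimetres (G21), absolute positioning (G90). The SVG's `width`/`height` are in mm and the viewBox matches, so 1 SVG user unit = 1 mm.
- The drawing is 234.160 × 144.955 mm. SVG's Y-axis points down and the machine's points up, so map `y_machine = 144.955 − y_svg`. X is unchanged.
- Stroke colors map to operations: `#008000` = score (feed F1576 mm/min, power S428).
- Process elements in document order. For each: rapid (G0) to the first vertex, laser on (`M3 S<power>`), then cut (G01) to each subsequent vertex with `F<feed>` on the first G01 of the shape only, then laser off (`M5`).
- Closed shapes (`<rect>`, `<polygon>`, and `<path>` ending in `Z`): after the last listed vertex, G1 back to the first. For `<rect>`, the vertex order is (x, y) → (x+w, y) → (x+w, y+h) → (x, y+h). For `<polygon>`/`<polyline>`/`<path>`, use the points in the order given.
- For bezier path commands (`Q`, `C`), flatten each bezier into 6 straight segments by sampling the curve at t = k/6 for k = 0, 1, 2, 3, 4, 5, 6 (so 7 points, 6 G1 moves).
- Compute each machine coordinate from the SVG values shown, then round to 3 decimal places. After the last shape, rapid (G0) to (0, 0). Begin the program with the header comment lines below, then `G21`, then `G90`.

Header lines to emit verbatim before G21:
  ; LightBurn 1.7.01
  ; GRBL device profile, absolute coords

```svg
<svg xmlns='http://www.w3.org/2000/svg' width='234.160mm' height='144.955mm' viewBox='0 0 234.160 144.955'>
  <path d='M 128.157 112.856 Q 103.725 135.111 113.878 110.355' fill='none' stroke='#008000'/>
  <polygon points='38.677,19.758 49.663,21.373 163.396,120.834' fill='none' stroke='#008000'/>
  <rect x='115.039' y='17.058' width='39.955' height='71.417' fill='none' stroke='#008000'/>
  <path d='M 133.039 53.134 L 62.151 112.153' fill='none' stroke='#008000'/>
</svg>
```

; LightBurn 1.7.01
; GRBL device profile, absolute coords
G21
G90
G0 X128.157 Y32.099
M3 S428
G01 X120.974 Y25.987 F1576
G01 X115.712 Y22.486
G01 X112.371 Y21.597
G01 X110.952 Y23.319
G01 X111.454 Y27.654
G01 X113.878 Y34.600
M5
G0 X38.677 Y125.197
M3 S428
G01 X49.663 Y123.582 F1576
G01 X163.396 Y24.121
G01 X38.677 Y125.197
M5
G0 X115.039 Y127.897
M3 S428
G01 X154.994 Y127.897 F1576
G01 X154.994 Y56.480
G01 X115.039 Y56.480
G01 X115.039 Y127.897
M5
G0 X133.039 Y91.821
M3 S428
G01 X62.151 Y32.802 F1576
M5
G0 X0.000 Y0.000

viewBox `0 0 234.160 144.955` with mm width/height → 1 unit = 1 mm. Flip: y_m = 144.955 − y_svg.

**Shape 1** — `<path>` quadratic bezier, stroke `#008000` → score (S428, F1576). Control points (SVG): P0=(128.157,112.856), P1=(103.725,135.111), P2=(113.878,110.355); sampled at t=k/6. Machine vertices: (128.157,32.099) → (120.974,25.987) → (115.712,22.486) → (112.371,21.597) → (110.952,23.319) → (111.454,27.654) → (113.878,34.600). Open path.

**Shape 2** — `<polygon>` closed polygon, stroke `#008000` → score (S428, F1576). Machine vertices: (38.677,125.197) → (49.663,123.582) → (163.396,24.121) → (38.677,125.197). Closed: final G1 returns to the first vertex.

**Shape 3** — `<rect>` rectangle, stroke `#008000` → score (S428, F1576). Machine vertices: (115.039,127.897) → (154.994,127.897) → (154.994,56.480) → (115.039,56.480) → (115.039,127.897). Closed: final G1 returns to the first vertex.

**Shape 4** — `<path>` line segment, stroke `#008000` → score (S428, F1576). Machine vertices: (133.039,91.821) → (62.151,32.802). Open path.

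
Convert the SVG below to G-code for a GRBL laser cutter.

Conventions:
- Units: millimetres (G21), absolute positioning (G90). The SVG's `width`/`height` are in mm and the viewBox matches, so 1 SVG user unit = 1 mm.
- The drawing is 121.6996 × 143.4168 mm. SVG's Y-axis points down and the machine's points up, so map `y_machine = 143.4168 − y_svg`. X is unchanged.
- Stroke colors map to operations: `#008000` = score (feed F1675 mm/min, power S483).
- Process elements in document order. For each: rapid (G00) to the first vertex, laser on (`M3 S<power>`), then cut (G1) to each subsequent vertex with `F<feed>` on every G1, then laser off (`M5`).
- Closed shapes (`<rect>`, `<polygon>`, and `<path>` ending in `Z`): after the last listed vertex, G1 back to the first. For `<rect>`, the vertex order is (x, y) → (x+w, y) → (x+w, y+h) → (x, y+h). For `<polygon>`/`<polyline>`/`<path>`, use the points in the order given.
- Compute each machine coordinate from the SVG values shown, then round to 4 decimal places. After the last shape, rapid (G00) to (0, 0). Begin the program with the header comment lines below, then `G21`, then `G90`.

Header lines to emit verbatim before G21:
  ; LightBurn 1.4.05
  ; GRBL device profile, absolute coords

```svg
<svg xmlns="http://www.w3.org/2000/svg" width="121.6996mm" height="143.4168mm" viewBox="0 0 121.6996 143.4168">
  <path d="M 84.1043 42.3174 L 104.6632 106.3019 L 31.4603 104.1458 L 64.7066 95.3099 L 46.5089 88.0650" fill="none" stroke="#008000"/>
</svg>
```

; LightBurn 1.4.05
; GRBL device profile, absolute coords
G21
G90
G00 X84.1043 Y101.0994
M3 S483
G1 X104.6632 Y37.1149 F1675
G1 X31.4603 Y39.2710 F1675
G1 X64.7066 Y48.1069 F1675
G1 X46.5089 Y55.3518 F1675
M5
G00 X0.0000 Y0.0000

1 u = 1 mm; y_m = 143.4168 − y.

[1] `<path>` open polyline, #008000→score S483 F1675: (84.1043,101.0994) → (104.6632,37.1149) → (31.4603,39.2710) → (64.7066,48.1069) → (46.5089,55.3518)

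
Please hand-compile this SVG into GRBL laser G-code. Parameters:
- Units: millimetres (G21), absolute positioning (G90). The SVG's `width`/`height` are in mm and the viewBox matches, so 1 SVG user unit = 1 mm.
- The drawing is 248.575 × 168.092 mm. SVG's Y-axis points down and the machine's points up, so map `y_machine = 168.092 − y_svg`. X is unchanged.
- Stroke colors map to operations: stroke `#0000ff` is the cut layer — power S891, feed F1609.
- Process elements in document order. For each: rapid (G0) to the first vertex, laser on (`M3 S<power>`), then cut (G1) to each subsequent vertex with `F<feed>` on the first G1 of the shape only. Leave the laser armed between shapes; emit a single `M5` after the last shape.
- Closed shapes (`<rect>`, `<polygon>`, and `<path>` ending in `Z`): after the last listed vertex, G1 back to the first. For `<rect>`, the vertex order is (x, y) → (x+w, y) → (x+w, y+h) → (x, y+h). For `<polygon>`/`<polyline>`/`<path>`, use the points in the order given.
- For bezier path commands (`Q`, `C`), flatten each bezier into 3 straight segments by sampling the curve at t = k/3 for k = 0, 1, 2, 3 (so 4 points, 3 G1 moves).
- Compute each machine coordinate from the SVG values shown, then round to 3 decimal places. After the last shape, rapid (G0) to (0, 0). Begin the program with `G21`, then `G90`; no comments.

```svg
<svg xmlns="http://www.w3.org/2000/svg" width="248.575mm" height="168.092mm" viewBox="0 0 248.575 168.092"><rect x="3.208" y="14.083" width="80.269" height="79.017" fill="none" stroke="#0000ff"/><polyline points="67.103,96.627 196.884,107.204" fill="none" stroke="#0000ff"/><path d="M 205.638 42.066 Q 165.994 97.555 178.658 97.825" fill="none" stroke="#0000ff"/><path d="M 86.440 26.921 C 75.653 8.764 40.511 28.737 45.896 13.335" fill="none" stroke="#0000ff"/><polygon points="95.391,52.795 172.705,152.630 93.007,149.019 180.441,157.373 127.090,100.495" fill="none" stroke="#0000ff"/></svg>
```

G21
G90
G0 X3.208 Y154.009
M3 S891
G1 X83.477 Y154.009 F1609
G1 X83.477 Y74.992
G1 X3.208 Y74.992
G1 X3.208 Y154.009
G0 X67.103 Y71.465
M3 S891
G1 X196.884 Y60.888 F1609
G0 X205.638 Y126.026
M3 S891
G1 X185.021 Y95.169 F1609
G1 X176.027 Y76.582
G1 X178.658 Y70.267
G0 X86.440 Y141.171
M3 S891
G1 X69.938 Y149.340 F1609
G1 X51.617 Y148.424
G1 X45.896 Y154.757
G0 X95.391 Y115.297
M3 S891
G1 X172.705 Y15.462 F1609
G1 X93.007 Y19.073
G1 X180.441 Y10.719
G1 X127.090 Y67.597
G1 X95.391 Y115.297
M5
G0 X0.000 Y0.000

1 u = 1 mm; y_m = 168.092 − y.

[1] `<rect>` rectangle, #0000ff→cut S891 F1609: (3.208,154.009) → (83.477,154.009) → (83.477,74.992) → (3.208,74.992) → (3.208,154.009) (closed)

[2] `<polyline>` line segment, #0000ff→cut S891 F1609: (67.103,71.465) → (196.884,60.888)

[3] `<path>` quadratic bezier, #0000ff→cut S891 F1609: (205.638,126.026) → (185.021,95.169) → (176.027,76.582) → (178.658,70.267)

[4] `<path>` cubic bezier, #0000ff→cut S891 F1609: (86.440,141.171) → (69.938,149.340) → (51.617,148.424) → (45.896,154.757)

[5] `<polygon>` closed polygon, #0000ff→cut S891 F1609: (95.391,115.297) → (172.705,15.462) → (93.007,19.073) → (180.441,10.719) → (127.090,67.597) → (95.391,115.297) (closed)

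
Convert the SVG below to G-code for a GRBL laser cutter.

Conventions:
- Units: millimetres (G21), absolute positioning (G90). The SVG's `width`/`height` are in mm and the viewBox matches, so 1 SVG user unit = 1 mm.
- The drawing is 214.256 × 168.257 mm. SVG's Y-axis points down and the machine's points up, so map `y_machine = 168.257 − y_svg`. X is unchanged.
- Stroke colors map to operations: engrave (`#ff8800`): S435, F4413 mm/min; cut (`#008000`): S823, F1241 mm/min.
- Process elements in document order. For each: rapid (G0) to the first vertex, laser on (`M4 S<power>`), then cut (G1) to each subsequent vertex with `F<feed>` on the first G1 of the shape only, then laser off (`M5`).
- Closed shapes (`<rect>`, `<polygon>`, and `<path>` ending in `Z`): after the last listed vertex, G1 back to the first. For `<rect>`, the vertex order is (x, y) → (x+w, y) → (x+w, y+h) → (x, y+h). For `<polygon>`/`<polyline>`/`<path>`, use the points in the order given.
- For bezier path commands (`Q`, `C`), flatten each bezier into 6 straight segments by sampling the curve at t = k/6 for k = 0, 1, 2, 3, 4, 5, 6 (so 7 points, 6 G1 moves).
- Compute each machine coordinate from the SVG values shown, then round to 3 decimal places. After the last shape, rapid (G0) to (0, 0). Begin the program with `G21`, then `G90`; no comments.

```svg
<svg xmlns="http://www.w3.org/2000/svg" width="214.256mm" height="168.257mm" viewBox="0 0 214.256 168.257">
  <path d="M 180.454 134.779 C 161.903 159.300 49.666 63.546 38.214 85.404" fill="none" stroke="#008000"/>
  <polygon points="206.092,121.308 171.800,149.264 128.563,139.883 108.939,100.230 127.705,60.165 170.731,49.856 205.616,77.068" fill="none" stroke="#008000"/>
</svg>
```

G21
G90
G0 X180.454 Y33.478
M4 S823
G1 X164.272 Y30.139 F1241
G1 X137.877 Y40.238
G1 X106.672 Y57.167
G1 X76.058 Y74.318
G1 X51.438 Y85.082
G1 X38.214 Y82.853
M5
G0 X206.092 Y46.949
M4 S823
G1 X171.800 Y18.993 F1241
G1 X128.563 Y28.374
G1 X108.939 Y68.027
G1 X127.705 Y108.092
G1 X170.731 Y118.401
G1 X205.616 Y91.189
G1 X206.092 Y46.949
M5
G0 X0.000 Y0.000

1 u = 1 mm; y_m = 168.257 − y.

[1] `<path>` cubic bezier, #008000→cut S823 F1241: (180.454,33.478) → (164.272,30.139) → (137.877,40.238) → (106.672,57.167) → (76.058,74.318) → (51.438,85.082) → (38.214,82.853)

[2] `<polygon>` regular polygon, #008000→cut S823 F1241: (206.092,46.949) → (171.800,18.993) → (128.563,28.374) → (108.939,68.027) → (127.705,108.092) → (170.731,118.401) → (205.616,91.189) → (206.092,46.949) (closed)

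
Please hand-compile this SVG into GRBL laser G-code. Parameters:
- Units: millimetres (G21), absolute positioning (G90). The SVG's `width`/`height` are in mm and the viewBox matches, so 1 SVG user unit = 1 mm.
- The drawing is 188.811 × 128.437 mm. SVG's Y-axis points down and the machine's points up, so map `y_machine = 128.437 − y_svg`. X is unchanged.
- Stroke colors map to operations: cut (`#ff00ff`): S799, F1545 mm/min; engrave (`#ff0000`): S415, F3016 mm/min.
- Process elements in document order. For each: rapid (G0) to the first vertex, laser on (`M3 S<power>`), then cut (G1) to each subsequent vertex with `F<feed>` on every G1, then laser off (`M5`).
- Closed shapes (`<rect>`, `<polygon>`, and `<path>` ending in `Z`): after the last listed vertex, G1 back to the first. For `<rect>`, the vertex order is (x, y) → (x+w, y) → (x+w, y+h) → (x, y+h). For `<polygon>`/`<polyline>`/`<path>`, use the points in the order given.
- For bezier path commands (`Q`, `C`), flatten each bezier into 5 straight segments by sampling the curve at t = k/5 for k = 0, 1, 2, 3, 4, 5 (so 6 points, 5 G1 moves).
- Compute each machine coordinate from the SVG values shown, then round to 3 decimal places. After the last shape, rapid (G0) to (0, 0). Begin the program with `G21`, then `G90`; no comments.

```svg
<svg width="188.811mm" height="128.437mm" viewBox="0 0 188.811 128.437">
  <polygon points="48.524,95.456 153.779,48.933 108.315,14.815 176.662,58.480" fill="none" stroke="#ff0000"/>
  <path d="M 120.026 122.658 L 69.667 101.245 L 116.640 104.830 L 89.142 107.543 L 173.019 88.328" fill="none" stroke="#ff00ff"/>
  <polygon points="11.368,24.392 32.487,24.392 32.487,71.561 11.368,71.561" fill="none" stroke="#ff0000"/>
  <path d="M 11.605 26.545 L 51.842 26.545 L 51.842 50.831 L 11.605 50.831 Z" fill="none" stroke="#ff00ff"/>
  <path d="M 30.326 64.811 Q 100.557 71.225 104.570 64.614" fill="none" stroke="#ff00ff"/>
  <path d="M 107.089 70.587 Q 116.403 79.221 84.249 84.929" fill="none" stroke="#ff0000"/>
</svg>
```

G21
G90
G0 X48.524 Y32.981
M3 S415
G1 X153.779 Y79.504 F3016
G1 X108.315 Y113.622 F3016
G1 X176.662 Y69.957 F3016
G1 X48.524 Y32.981 F3016
M5
G0 X120.026 Y5.779
M3 S799
G1 X69.667 Y27.192 F1545
G1 X116.640 Y23.607 F1545
G1 X89.142 Y20.894 F1545
G1 X173.019 Y40.109 F1545
M5
G0 X11.368 Y104.045
M3 S415
G1 X32.487 Y104.045 F3016
G1 X32.487 Y56.876 F3016
G1 X11.368 Y56.876 F3016
G1 X11.368 Y104.045 F3016
M5
G0 X11.605 Y101.892
M3 S799
G1 X51.842 Y101.892 F1545
G1 X51.842 Y77.606 F1545
G1 X11.605 Y77.606 F1545
G1 X11.605 Y101.892 F1545
M5
G0 X30.326 Y63.626
M3 S799
G1 X55.770 Y61.581 F1545
G1 X75.916 Y60.579 F1545
G1 X90.765 Y60.618 F1545
G1 X100.316 Y61.700 F1545
G1 X104.570 Y63.823 F1545
M5
G0 X107.089 Y57.850
M3 S415
G1 X109.156 Y54.513 F3016
G1 X107.905 Y51.411 F3016
G1 X103.337 Y48.543 F3016
G1 X95.452 Y45.908 F3016
G1 X84.249 Y43.508 F3016
M5
G0 X0.000 Y0.000

Since the viewBox matches the mm dimensions, user units are millimetres directly. The only transform is the Y-flip y_m = 128.437 − y_svg.

Shape 1 is a closed polygon drawn with `<polygon>`. Its stroke #ff0000 means engrave at S415, F3016. After flipping Y the toolpath is (48.524,32.981) → (153.779,79.504) → (108.315,113.622) → (176.662,69.957) → (48.524,32.981), returning to the start.

Shape 2 is a open polyline drawn with `<path>`. Its stroke #ff00ff means cut at S799, F1545. After flipping Y the toolpath is (120.026,5.779) → (69.667,27.192) → (116.640,23.607) → (89.142,20.894) → (173.019,40.109).

Shape 3 is a rectangle drawn with `<polygon>`. Its stroke #ff0000 means engrave at S415, F3016. After flipping Y the toolpath is (11.368,104.045) → (32.487,104.045) → (32.487,56.876) → (11.368,56.876) → (11.368,104.045), returning to the start.

Shape 4 is a rectangle drawn with `<path>`. Its stroke #ff00ff means cut at S799, F1545. After flipping Y the toolpath is (11.605,101.892) → (51.842,101.892) → (51.842,77.606) → (11.605,77.606) → (11.605,101.892), returning to the start.

Shape 5 is a quadratic bezier drawn with `<path>`. Its stroke #ff00ff means cut at S799, F1545. After flipping Y the toolpath is (30.326,63.626) → (55.770,61.581) → (75.916,60.579) → (90.765,60.618) → (100.316,61.700) → (104.570,63.823).

Shape 6 is a quadratic bezier drawn with `<path>`. Its stroke #ff0000 means engrave at S415, F3016. After flipping Y the toolpath is (107.089,57.850) → (109.156,54.513) → (107.905,51.411) → (103.337,48.543) → (95.452,45.908) → (84.249,43.508).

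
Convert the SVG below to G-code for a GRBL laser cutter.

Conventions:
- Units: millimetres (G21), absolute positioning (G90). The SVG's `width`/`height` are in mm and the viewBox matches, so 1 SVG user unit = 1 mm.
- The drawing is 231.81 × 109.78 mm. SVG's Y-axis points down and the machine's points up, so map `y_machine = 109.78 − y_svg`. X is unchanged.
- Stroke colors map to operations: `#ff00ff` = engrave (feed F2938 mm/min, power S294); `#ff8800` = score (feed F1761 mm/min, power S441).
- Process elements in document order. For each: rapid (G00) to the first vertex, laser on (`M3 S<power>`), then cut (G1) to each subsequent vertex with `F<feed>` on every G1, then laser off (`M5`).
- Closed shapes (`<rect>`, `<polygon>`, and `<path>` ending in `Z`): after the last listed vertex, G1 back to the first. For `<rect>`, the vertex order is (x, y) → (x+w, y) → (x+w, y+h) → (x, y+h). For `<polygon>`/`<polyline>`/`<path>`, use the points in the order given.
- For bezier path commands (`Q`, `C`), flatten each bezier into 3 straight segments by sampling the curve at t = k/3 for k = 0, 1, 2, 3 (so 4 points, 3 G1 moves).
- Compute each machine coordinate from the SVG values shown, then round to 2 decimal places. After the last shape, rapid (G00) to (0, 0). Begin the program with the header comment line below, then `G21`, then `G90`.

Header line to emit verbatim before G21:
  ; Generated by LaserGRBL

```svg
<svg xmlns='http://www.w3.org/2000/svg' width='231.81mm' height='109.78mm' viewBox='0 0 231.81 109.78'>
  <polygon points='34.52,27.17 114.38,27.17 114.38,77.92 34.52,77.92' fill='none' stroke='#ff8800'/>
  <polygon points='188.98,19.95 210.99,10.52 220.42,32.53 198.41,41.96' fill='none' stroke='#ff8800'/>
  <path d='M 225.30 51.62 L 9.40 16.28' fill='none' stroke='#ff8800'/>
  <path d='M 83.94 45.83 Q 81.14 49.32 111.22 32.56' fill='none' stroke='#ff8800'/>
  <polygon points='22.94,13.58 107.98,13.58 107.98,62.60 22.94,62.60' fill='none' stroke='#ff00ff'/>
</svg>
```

viewBox `0 0 231.81 109.78` with mm width/height → 1 unit = 1 mm. Flip: y_m = 109.78 − y_svg.

**Shape 1** — `<polygon>` rectangle, stroke `#ff8800` → score (S441, F1761). Machine vertices: (34.52,82.61) → (114.38,82.61) → (114.38,31.86) → (34.52,31.86) → (34.52,82.61). Closed: final G1 returns to the first vertex.

**Shape 2** — `<polygon>` regular polygon, stroke `#ff8800` → score (S441, F1761). Machine vertices: (188.98,89.83) → (210.99,99.26) → (220.42,77.25) → (198.41,67.82) → (188.98,89.83). Closed: final G1 returns to the first vertex.

**Shape 3** — `<path>` line segment, stroke `#ff8800` → score (S441, F1761). Machine vertices: (225.30,58.16) → (9.40,93.50). Open path.

**Shape 4** — `<path>` quadratic bezier, stroke `#ff8800` → score (S441, F1761). Control points (SVG): P0=(83.94,45.83), P1=(81.14,49.32), P2=(111.22,32.56); sampled at t=k/3. Machine vertices: (83.94,63.95) → (85.73,63.87) → (94.82,68.30) → (111.22,77.22). Open path.

**Shape 5** — `<polygon>` rectangle, stroke `#ff00ff` → engrave (S294, F2938). Machine vertices: (22.94,96.20) → (107.98,96.20) → (107.98,47.18) → (22.94,47.18) → (22.94,96.20). Closed: final G1 returns to the first vertex.

; Generated by LaserGRBL
G21
G90
G00 X34.52 Y82.61
M3 S441
G1 X114.38 Y82.61 F1761
G1 X114.38 Y31.86 F1761
G1 X34.52 Y31.86 F1761
G1 X34.52 Y82.61 F1761
M5
G00 X188.98 Y89.83
M3 S441
G1 X210.99 Y99.26 F1761
G1 X220.42 Y77.25 F1761
G1 X198.41 Y67.82 F1761
G1 X188.98 Y89.83 F1761
M5
G00 X225.30 Y58.16
M3 S441
G1 X9.40 Y93.50 F1761
M5
G00 X83.94 Y63.95
M3 S441
G1 X85.73 Y63.87 F1761
G1 X94.82 Y68.30 F1761
G1 X111.22 Y77.22 F1761
M5
G00 X22.94 Y96.20
M3 S294
G1 X107.98 Y96.20 F2938
G1 X107.98 Y47.18 F2938
G1 X22.94 Y47.18 F2938
G1 X22.94 Y96.20 F2938
M5
G00 X0.00 Y0.00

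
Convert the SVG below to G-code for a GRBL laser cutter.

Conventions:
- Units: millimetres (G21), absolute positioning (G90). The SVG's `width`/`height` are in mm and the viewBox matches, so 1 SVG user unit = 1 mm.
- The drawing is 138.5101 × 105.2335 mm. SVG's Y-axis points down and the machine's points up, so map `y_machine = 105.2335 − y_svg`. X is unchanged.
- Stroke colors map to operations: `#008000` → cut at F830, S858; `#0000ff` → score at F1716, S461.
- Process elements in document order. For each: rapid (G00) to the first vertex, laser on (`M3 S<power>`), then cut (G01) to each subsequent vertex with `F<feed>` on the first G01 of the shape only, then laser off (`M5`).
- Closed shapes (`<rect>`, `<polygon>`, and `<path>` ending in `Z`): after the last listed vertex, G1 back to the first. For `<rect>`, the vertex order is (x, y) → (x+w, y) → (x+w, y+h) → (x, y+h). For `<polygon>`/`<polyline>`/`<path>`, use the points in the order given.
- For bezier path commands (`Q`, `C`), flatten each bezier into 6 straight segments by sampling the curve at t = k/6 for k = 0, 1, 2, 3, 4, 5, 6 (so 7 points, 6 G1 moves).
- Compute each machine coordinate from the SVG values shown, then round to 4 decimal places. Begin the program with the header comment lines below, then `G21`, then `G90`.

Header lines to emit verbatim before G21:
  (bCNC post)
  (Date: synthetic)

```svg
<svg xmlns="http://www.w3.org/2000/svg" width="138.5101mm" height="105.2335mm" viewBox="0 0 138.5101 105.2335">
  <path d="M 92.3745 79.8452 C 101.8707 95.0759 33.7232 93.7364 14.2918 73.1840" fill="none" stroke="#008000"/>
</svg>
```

(bCNC post)
(Date: synthetic)
G21
G90
G00 X92.3745 Y25.3883
M3 S858
G01 X91.2373 Y19.1660 F830
G01 X80.6695 Y15.7789
G01 X64.1810 Y15.3002
G01 X45.2819 Y17.8035
G01 X27.4822 Y23.3621
G01 X14.2918 Y32.0495
M5

Since the viewBox matches the mm dimensions, user units are millimetres directly. The only transform is the Y-flip y_m = 105.2335 − y_svg.

Shape 1 is a cubic bezier drawn with `<path>`. Its stroke #008000 means cut at S858, F830. After flipping Y the toolpath is (92.3745,25.3883) → (91.2373,19.1660) → (80.6695,15.7789) → (64.1810,15.3002) → (45.2819,17.8035) → (27.4822,23.3621) → (14.2918,32.0495).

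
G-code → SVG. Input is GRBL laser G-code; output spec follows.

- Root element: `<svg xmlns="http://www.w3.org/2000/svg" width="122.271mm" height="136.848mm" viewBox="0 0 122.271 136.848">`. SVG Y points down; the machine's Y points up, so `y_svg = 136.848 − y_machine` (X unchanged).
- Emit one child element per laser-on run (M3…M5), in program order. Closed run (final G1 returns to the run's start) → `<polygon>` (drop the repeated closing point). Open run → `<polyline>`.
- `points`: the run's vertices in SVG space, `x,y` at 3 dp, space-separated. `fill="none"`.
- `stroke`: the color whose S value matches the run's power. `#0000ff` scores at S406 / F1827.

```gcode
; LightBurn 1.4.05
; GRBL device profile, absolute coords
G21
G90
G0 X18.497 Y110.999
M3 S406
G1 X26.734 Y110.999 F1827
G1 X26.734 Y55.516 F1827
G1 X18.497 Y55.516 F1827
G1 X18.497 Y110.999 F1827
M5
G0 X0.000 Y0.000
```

<svg xmlns="http://www.w3.org/2000/svg" width="122.271mm" height="136.848mm" viewBox="0 0 122.271 136.848">
  <polygon points="18.497,25.849 26.734,25.849 26.734,81.332 18.497,81.332" fill="none" stroke="#0000ff"/>
</svg>

y_svg = 136.848 − y_m. Every run uses S406, so all elements get stroke `#0000ff` (score).

[1] closed run; points: 18.497,25.849 26.734,25.849 26.734,81.332 18.497,81.332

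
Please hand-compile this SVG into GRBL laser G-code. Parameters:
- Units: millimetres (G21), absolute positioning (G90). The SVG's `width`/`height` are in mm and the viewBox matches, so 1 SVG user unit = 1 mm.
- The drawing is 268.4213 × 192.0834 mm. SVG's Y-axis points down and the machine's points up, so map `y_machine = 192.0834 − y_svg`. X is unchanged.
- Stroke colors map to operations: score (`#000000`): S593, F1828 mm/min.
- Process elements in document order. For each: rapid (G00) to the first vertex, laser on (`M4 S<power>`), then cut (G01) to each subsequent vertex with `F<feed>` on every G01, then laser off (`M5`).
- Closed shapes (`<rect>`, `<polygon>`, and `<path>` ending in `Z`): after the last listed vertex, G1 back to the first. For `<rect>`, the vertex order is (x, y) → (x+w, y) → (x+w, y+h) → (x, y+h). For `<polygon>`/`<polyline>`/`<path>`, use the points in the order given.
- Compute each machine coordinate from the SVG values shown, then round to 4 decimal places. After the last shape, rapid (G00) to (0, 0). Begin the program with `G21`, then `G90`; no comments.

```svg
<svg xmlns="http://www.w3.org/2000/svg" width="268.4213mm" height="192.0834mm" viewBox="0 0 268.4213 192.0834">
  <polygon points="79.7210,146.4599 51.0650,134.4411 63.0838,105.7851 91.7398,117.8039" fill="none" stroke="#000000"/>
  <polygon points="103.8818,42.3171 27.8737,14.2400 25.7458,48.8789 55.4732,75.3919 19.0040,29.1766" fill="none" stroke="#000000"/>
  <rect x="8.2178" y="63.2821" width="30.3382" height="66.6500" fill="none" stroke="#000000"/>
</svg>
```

G21
G90
G00 X79.7210 Y45.6235
M4 S593
G01 X51.0650 Y57.6423 F1828
G01 X63.0838 Y86.2983 F1828
G01 X91.7398 Y74.2795 F1828
G01 X79.7210 Y45.6235 F1828
M5
G00 X103.8818 Y149.7663
M4 S593
G01 X27.8737 Y177.8434 F1828
G01 X25.7458 Y143.2045 F1828
G01 X55.4732 Y116.6915 F1828
G01 X19.0040 Y162.9068 F1828
G01 X103.8818 Y149.7663 F1828
M5
G00 X8.2178 Y128.8013
M4 S593
G01 X38.5560 Y128.8013 F1828
G01 X38.5560 Y62.1513 F1828
G01 X8.2178 Y62.1513 F1828
G01 X8.2178 Y128.8013 F1828
M5
G00 X0.0000 Y0.0000

viewBox `0 0 268.4213 192.0834` with mm width/height → 1 unit = 1 mm. Flip: y_m = 192.0834 − y_svg.

**Shape 1** — `<polygon>` regular polygon, stroke `#000000` → score (S593, F1828). Machine vertices: (79.7210,45.6235) → (51.0650,57.6423) → (63.0838,86.2983) → (91.7398,74.2795) → (79.7210,45.6235). Closed: final G1 returns to the first vertex.

**Shape 2** — `<polygon>` closed polygon, stroke `#000000` → score (S593, F1828). Machine vertices: (103.8818,149.7663) → (27.8737,177.8434) → (25.7458,143.2045) → (55.4732,116.6915) → (19.0040,162.9068) → (103.8818,149.7663). Closed: final G1 returns to the first vertex.

**Shape 3** — `<rect>` rectangle, stroke `#000000` → score (S593, F1828). Machine vertices: (8.2178,128.8013) → (38.5560,128.8013) → (38.5560,62.1513) → (8.2178,62.1513) → (8.2178,128.8013). Closed: final G1 returns to the first vertex.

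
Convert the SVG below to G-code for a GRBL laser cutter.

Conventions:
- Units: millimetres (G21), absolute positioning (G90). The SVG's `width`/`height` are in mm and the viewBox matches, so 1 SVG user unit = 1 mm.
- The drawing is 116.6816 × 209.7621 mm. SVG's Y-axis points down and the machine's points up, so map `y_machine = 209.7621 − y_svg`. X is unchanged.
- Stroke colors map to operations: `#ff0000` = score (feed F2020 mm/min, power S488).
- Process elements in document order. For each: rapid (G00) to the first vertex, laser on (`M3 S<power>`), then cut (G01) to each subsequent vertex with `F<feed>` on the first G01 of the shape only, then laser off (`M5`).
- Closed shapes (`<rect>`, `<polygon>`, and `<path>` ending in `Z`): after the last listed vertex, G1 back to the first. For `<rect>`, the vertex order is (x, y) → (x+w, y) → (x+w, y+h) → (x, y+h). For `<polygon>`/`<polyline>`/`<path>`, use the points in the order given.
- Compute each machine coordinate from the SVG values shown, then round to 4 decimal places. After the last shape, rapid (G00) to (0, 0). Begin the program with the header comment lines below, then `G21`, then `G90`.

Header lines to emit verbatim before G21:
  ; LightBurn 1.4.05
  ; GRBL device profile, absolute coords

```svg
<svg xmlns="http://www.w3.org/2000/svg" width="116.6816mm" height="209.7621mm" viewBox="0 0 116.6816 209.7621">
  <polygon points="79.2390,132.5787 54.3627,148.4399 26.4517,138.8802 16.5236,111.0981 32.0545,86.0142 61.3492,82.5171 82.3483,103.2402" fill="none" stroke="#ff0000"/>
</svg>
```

Since the viewBox matches the mm dimensions, user units are millimetres directly. The only transform is the Y-flip y_m = 209.7621 − y_svg.

Shape 1 is a regular polygon drawn with `<polygon>`. Its stroke #ff0000 means score at S488, F2020. After flipping Y the toolpath is (79.2390,77.1834) → (54.3627,61.3222) → (26.4517,70.8819) → (16.5236,98.6640) → (32.0545,123.7479) → (61.3492,127.2450) → (82.3483,106.5219) → (79.2390,77.1834), returning to the start.

; LightBurn 1.4.05
; GRBL device profile, absolute coords
G21
G90
G00 X79.2390 Y77.1834
M3 S488
G01 X54.3627 Y61.3222 F2020
G01 X26.4517 Y70.8819
G01 X16.5236 Y98.6640
G01 X32.0545 Y123.7479
G01 X61.3492 Y127.2450
G01 X82.3483 Y106.5219
G01 X79.2390 Y77.1834
M5
G00 X0.0000 Y0.0000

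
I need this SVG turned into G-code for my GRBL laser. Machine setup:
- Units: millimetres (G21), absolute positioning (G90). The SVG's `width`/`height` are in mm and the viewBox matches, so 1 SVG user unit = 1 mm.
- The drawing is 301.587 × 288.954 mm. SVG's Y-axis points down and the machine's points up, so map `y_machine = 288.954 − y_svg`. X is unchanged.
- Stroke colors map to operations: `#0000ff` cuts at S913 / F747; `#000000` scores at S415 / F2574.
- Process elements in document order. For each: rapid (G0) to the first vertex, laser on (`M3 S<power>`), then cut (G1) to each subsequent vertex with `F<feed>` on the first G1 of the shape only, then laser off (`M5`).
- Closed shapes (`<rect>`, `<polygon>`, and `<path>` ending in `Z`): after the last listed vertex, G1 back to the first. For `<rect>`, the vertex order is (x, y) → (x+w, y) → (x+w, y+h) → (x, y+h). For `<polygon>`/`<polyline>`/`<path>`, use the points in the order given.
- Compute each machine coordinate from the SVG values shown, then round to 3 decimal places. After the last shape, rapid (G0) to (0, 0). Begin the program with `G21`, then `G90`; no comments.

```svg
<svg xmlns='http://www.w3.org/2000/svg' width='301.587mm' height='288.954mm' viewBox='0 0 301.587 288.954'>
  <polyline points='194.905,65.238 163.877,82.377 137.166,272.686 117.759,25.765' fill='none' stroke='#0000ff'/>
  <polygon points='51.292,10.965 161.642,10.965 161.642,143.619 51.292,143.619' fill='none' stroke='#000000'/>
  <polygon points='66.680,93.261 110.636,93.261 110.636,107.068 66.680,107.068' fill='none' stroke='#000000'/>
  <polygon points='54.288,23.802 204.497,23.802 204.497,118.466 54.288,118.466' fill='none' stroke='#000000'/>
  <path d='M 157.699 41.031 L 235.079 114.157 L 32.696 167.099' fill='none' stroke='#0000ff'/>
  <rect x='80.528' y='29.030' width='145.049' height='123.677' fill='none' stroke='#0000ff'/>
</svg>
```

G21
G90
G0 X194.905 Y223.716
M3 S913
G1 X163.877 Y206.577 F747
G1 X137.166 Y16.268
G1 X117.759 Y263.189
M5
G0 X51.292 Y277.989
M3 S415
G1 X161.642 Y277.989 F2574
G1 X161.642 Y145.335
G1 X51.292 Y145.335
G1 X51.292 Y277.989
M5
G0 X66.680 Y195.693
M3 S415
G1 X110.636 Y195.693 F2574
G1 X110.636 Y181.886
G1 X66.680 Y181.886
G1 X66.680 Y195.693
M5
G0 X54.288 Y265.152
M3 S415
G1 X204.497 Y265.152 F2574
G1 X204.497 Y170.488
G1 X54.288 Y170.488
G1 X54.288 Y265.152
M5
G0 X157.699 Y247.923
M3 S913
G1 X235.079 Y174.797 F747
G1 X32.696 Y121.855
M5
G0 X80.528 Y259.924
M3 S913
G1 X225.577 Y259.924 F747
G1 X225.577 Y136.247
G1 X80.528 Y136.247
G1 X80.528 Y259.924
M5
G0 X0.000 Y0.000

viewBox `0 0 301.587 288.954` with mm width/height → 1 unit = 1 mm. Flip: y_m = 288.954 − y_svg.

**Shape 1** — `<polyline>` open polyline, stroke `#0000ff` → cut (S913, F747). Machine vertices: (194.905,223.716) → (163.877,206.577) → (137.166,16.268) → (117.759,263.189). Open path.

**Shape 2** — `<polygon>` rectangle, stroke `#000000` → score (S415, F2574). Machine vertices: (51.292,277.989) → (161.642,277.989) → (161.642,145.335) → (51.292,145.335) → (51.292,277.989). Closed: final G1 returns to the first vertex.

**Shape 3** — `<polygon>` rectangle, stroke `#000000` → score (S415, F2574). Machine vertices: (66.680,195.693) → (110.636,195.693) → (110.636,181.886) → (66.680,181.886) → (66.680,195.693). Closed: final G1 returns to the first vertex.

**Shape 4** — `<polygon>` rectangle, stroke `#000000` → score (S415, F2574). Machine vertices: (54.288,265.152) → (204.497,265.152) → (204.497,170.488) → (54.288,170.488) → (54.288,265.152). Closed: final G1 returns to the first vertex.

**Shape 5** — `<path>` open polyline, stroke `#0000ff` → cut (S913, F747). Machine vertices: (157.699,247.923) → (235.079,174.797) → (32.696,121.855). Open path.

**Shape 6** — `<rect>` rectangle, stroke `#0000ff` → cut (S913, F747). Machine vertices: (80.528,259.924) → (225.577,259.924) → (225.577,136.247) → (80.528,136.247) → (80.528,259.924). Closed: final G1 returns to the first vertex.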